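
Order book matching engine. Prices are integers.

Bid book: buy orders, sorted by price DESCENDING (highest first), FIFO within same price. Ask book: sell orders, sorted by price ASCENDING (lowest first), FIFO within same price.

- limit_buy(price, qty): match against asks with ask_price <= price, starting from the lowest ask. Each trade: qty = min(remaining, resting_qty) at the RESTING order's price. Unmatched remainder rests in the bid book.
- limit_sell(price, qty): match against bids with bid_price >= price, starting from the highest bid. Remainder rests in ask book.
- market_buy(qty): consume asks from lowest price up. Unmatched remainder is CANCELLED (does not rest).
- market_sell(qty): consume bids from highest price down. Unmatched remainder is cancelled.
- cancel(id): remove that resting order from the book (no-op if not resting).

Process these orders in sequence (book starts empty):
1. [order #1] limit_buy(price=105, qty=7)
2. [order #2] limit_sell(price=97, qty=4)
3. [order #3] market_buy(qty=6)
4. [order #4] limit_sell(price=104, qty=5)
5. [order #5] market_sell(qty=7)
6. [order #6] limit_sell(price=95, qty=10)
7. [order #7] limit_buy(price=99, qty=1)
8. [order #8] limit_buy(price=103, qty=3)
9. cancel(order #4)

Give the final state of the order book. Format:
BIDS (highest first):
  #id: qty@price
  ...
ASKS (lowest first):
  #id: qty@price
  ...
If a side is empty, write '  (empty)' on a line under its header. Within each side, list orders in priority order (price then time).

After op 1 [order #1] limit_buy(price=105, qty=7): fills=none; bids=[#1:7@105] asks=[-]
After op 2 [order #2] limit_sell(price=97, qty=4): fills=#1x#2:4@105; bids=[#1:3@105] asks=[-]
After op 3 [order #3] market_buy(qty=6): fills=none; bids=[#1:3@105] asks=[-]
After op 4 [order #4] limit_sell(price=104, qty=5): fills=#1x#4:3@105; bids=[-] asks=[#4:2@104]
After op 5 [order #5] market_sell(qty=7): fills=none; bids=[-] asks=[#4:2@104]
After op 6 [order #6] limit_sell(price=95, qty=10): fills=none; bids=[-] asks=[#6:10@95 #4:2@104]
After op 7 [order #7] limit_buy(price=99, qty=1): fills=#7x#6:1@95; bids=[-] asks=[#6:9@95 #4:2@104]
After op 8 [order #8] limit_buy(price=103, qty=3): fills=#8x#6:3@95; bids=[-] asks=[#6:6@95 #4:2@104]
After op 9 cancel(order #4): fills=none; bids=[-] asks=[#6:6@95]

Answer: BIDS (highest first):
  (empty)
ASKS (lowest first):
  #6: 6@95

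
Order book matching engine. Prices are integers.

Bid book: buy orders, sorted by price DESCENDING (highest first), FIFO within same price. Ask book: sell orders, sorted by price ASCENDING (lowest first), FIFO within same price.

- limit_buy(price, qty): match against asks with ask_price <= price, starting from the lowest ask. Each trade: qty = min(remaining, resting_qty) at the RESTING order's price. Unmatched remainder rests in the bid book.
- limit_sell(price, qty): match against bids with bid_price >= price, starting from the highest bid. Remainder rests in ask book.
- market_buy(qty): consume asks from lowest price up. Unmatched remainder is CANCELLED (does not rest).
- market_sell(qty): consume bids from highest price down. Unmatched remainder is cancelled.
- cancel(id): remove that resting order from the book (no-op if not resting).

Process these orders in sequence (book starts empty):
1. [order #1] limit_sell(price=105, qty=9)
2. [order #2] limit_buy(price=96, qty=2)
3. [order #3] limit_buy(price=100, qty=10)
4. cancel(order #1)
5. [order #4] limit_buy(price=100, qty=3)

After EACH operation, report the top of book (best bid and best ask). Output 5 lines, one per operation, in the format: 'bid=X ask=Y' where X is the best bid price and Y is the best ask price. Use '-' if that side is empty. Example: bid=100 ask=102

Answer: bid=- ask=105
bid=96 ask=105
bid=100 ask=105
bid=100 ask=-
bid=100 ask=-

Derivation:
After op 1 [order #1] limit_sell(price=105, qty=9): fills=none; bids=[-] asks=[#1:9@105]
After op 2 [order #2] limit_buy(price=96, qty=2): fills=none; bids=[#2:2@96] asks=[#1:9@105]
After op 3 [order #3] limit_buy(price=100, qty=10): fills=none; bids=[#3:10@100 #2:2@96] asks=[#1:9@105]
After op 4 cancel(order #1): fills=none; bids=[#3:10@100 #2:2@96] asks=[-]
After op 5 [order #4] limit_buy(price=100, qty=3): fills=none; bids=[#3:10@100 #4:3@100 #2:2@96] asks=[-]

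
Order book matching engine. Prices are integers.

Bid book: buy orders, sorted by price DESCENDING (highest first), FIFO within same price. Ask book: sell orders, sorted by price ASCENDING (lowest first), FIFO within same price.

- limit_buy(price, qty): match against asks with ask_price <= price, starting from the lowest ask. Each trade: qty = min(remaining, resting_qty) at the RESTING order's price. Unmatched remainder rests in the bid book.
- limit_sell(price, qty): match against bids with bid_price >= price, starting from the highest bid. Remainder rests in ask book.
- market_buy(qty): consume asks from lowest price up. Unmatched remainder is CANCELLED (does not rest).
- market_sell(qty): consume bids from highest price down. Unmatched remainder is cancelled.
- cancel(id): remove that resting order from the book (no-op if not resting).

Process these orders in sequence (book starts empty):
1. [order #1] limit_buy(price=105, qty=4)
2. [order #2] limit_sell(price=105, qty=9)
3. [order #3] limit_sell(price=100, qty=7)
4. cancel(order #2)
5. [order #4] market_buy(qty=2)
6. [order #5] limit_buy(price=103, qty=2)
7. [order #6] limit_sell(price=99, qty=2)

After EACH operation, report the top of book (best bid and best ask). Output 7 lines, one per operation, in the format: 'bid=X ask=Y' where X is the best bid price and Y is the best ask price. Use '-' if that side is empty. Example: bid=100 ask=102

After op 1 [order #1] limit_buy(price=105, qty=4): fills=none; bids=[#1:4@105] asks=[-]
After op 2 [order #2] limit_sell(price=105, qty=9): fills=#1x#2:4@105; bids=[-] asks=[#2:5@105]
After op 3 [order #3] limit_sell(price=100, qty=7): fills=none; bids=[-] asks=[#3:7@100 #2:5@105]
After op 4 cancel(order #2): fills=none; bids=[-] asks=[#3:7@100]
After op 5 [order #4] market_buy(qty=2): fills=#4x#3:2@100; bids=[-] asks=[#3:5@100]
After op 6 [order #5] limit_buy(price=103, qty=2): fills=#5x#3:2@100; bids=[-] asks=[#3:3@100]
After op 7 [order #6] limit_sell(price=99, qty=2): fills=none; bids=[-] asks=[#6:2@99 #3:3@100]

Answer: bid=105 ask=-
bid=- ask=105
bid=- ask=100
bid=- ask=100
bid=- ask=100
bid=- ask=100
bid=- ask=99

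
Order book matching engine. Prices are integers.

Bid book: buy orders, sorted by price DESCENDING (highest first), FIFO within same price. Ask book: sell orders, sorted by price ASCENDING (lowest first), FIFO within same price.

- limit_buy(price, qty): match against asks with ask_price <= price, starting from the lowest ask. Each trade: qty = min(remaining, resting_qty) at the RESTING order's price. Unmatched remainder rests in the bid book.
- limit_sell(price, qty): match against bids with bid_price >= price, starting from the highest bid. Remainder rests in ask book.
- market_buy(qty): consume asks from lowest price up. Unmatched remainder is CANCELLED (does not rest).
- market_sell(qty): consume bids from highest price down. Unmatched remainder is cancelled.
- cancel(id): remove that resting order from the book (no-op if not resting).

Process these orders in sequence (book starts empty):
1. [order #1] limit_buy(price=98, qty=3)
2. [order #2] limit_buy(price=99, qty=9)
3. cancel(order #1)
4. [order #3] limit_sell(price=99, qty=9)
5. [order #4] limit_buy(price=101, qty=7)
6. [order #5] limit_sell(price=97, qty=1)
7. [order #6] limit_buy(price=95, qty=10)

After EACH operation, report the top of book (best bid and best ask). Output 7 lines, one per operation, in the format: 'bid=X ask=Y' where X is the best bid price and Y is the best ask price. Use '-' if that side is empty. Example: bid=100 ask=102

Answer: bid=98 ask=-
bid=99 ask=-
bid=99 ask=-
bid=- ask=-
bid=101 ask=-
bid=101 ask=-
bid=101 ask=-

Derivation:
After op 1 [order #1] limit_buy(price=98, qty=3): fills=none; bids=[#1:3@98] asks=[-]
After op 2 [order #2] limit_buy(price=99, qty=9): fills=none; bids=[#2:9@99 #1:3@98] asks=[-]
After op 3 cancel(order #1): fills=none; bids=[#2:9@99] asks=[-]
After op 4 [order #3] limit_sell(price=99, qty=9): fills=#2x#3:9@99; bids=[-] asks=[-]
After op 5 [order #4] limit_buy(price=101, qty=7): fills=none; bids=[#4:7@101] asks=[-]
After op 6 [order #5] limit_sell(price=97, qty=1): fills=#4x#5:1@101; bids=[#4:6@101] asks=[-]
After op 7 [order #6] limit_buy(price=95, qty=10): fills=none; bids=[#4:6@101 #6:10@95] asks=[-]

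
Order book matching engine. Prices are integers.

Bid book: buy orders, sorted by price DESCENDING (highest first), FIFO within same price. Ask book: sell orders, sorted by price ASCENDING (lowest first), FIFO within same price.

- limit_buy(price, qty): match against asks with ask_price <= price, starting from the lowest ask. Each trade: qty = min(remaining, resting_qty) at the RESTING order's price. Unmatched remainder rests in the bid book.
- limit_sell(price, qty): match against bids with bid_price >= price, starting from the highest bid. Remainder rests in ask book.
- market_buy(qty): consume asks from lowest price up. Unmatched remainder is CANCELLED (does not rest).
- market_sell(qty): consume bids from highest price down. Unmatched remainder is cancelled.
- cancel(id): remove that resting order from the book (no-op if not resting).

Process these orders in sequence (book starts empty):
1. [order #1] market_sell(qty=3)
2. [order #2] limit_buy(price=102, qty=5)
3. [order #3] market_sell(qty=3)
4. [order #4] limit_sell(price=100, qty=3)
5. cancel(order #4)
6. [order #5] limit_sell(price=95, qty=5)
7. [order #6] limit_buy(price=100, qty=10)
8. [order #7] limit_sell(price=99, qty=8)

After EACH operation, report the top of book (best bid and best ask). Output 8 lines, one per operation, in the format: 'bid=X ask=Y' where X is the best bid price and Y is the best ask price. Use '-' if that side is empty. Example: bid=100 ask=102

After op 1 [order #1] market_sell(qty=3): fills=none; bids=[-] asks=[-]
After op 2 [order #2] limit_buy(price=102, qty=5): fills=none; bids=[#2:5@102] asks=[-]
After op 3 [order #3] market_sell(qty=3): fills=#2x#3:3@102; bids=[#2:2@102] asks=[-]
After op 4 [order #4] limit_sell(price=100, qty=3): fills=#2x#4:2@102; bids=[-] asks=[#4:1@100]
After op 5 cancel(order #4): fills=none; bids=[-] asks=[-]
After op 6 [order #5] limit_sell(price=95, qty=5): fills=none; bids=[-] asks=[#5:5@95]
After op 7 [order #6] limit_buy(price=100, qty=10): fills=#6x#5:5@95; bids=[#6:5@100] asks=[-]
After op 8 [order #7] limit_sell(price=99, qty=8): fills=#6x#7:5@100; bids=[-] asks=[#7:3@99]

Answer: bid=- ask=-
bid=102 ask=-
bid=102 ask=-
bid=- ask=100
bid=- ask=-
bid=- ask=95
bid=100 ask=-
bid=- ask=99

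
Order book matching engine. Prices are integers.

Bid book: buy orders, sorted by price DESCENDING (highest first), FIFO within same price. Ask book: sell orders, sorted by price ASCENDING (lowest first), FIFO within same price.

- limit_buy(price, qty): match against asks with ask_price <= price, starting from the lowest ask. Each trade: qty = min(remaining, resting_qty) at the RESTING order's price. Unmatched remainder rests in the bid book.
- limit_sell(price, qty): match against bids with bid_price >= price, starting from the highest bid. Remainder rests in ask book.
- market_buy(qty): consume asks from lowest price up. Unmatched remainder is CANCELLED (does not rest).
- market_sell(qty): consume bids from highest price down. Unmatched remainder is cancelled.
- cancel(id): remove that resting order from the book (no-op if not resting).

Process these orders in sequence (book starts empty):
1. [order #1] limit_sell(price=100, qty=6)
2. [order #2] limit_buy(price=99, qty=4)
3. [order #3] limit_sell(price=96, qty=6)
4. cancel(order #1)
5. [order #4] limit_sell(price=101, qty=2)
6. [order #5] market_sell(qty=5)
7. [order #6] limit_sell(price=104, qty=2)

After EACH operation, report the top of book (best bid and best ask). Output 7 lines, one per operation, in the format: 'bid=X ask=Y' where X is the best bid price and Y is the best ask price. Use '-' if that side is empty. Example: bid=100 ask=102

After op 1 [order #1] limit_sell(price=100, qty=6): fills=none; bids=[-] asks=[#1:6@100]
After op 2 [order #2] limit_buy(price=99, qty=4): fills=none; bids=[#2:4@99] asks=[#1:6@100]
After op 3 [order #3] limit_sell(price=96, qty=6): fills=#2x#3:4@99; bids=[-] asks=[#3:2@96 #1:6@100]
After op 4 cancel(order #1): fills=none; bids=[-] asks=[#3:2@96]
After op 5 [order #4] limit_sell(price=101, qty=2): fills=none; bids=[-] asks=[#3:2@96 #4:2@101]
After op 6 [order #5] market_sell(qty=5): fills=none; bids=[-] asks=[#3:2@96 #4:2@101]
After op 7 [order #6] limit_sell(price=104, qty=2): fills=none; bids=[-] asks=[#3:2@96 #4:2@101 #6:2@104]

Answer: bid=- ask=100
bid=99 ask=100
bid=- ask=96
bid=- ask=96
bid=- ask=96
bid=- ask=96
bid=- ask=96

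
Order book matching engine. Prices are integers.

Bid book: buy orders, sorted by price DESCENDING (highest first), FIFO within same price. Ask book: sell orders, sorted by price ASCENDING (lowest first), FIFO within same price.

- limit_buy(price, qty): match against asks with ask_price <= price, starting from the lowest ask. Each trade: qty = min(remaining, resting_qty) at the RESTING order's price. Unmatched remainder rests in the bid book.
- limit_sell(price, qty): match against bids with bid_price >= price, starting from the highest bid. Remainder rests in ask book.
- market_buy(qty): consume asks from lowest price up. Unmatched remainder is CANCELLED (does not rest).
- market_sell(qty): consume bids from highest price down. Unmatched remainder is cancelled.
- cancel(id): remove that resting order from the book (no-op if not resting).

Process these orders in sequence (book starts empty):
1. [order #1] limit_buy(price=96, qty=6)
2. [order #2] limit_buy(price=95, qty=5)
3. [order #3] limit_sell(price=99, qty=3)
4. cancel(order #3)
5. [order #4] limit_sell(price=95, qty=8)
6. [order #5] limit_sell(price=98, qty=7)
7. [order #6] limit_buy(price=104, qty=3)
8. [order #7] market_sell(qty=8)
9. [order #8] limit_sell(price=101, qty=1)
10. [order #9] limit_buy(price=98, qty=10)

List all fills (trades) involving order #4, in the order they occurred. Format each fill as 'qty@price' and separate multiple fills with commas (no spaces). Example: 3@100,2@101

After op 1 [order #1] limit_buy(price=96, qty=6): fills=none; bids=[#1:6@96] asks=[-]
After op 2 [order #2] limit_buy(price=95, qty=5): fills=none; bids=[#1:6@96 #2:5@95] asks=[-]
After op 3 [order #3] limit_sell(price=99, qty=3): fills=none; bids=[#1:6@96 #2:5@95] asks=[#3:3@99]
After op 4 cancel(order #3): fills=none; bids=[#1:6@96 #2:5@95] asks=[-]
After op 5 [order #4] limit_sell(price=95, qty=8): fills=#1x#4:6@96 #2x#4:2@95; bids=[#2:3@95] asks=[-]
After op 6 [order #5] limit_sell(price=98, qty=7): fills=none; bids=[#2:3@95] asks=[#5:7@98]
After op 7 [order #6] limit_buy(price=104, qty=3): fills=#6x#5:3@98; bids=[#2:3@95] asks=[#5:4@98]
After op 8 [order #7] market_sell(qty=8): fills=#2x#7:3@95; bids=[-] asks=[#5:4@98]
After op 9 [order #8] limit_sell(price=101, qty=1): fills=none; bids=[-] asks=[#5:4@98 #8:1@101]
After op 10 [order #9] limit_buy(price=98, qty=10): fills=#9x#5:4@98; bids=[#9:6@98] asks=[#8:1@101]

Answer: 6@96,2@95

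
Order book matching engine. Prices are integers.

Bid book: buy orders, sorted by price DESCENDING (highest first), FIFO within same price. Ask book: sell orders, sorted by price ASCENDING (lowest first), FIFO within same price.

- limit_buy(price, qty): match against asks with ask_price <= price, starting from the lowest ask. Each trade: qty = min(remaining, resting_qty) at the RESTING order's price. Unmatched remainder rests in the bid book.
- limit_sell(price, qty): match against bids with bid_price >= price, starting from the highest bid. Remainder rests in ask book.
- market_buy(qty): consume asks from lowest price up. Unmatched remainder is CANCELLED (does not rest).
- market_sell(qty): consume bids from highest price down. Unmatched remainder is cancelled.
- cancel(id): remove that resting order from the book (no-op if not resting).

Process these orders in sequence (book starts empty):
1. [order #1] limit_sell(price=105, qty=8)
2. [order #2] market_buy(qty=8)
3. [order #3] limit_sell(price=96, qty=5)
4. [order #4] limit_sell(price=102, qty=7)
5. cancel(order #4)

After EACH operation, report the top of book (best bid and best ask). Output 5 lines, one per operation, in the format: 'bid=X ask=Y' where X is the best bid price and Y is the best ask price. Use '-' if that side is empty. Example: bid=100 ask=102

Answer: bid=- ask=105
bid=- ask=-
bid=- ask=96
bid=- ask=96
bid=- ask=96

Derivation:
After op 1 [order #1] limit_sell(price=105, qty=8): fills=none; bids=[-] asks=[#1:8@105]
After op 2 [order #2] market_buy(qty=8): fills=#2x#1:8@105; bids=[-] asks=[-]
After op 3 [order #3] limit_sell(price=96, qty=5): fills=none; bids=[-] asks=[#3:5@96]
After op 4 [order #4] limit_sell(price=102, qty=7): fills=none; bids=[-] asks=[#3:5@96 #4:7@102]
After op 5 cancel(order #4): fills=none; bids=[-] asks=[#3:5@96]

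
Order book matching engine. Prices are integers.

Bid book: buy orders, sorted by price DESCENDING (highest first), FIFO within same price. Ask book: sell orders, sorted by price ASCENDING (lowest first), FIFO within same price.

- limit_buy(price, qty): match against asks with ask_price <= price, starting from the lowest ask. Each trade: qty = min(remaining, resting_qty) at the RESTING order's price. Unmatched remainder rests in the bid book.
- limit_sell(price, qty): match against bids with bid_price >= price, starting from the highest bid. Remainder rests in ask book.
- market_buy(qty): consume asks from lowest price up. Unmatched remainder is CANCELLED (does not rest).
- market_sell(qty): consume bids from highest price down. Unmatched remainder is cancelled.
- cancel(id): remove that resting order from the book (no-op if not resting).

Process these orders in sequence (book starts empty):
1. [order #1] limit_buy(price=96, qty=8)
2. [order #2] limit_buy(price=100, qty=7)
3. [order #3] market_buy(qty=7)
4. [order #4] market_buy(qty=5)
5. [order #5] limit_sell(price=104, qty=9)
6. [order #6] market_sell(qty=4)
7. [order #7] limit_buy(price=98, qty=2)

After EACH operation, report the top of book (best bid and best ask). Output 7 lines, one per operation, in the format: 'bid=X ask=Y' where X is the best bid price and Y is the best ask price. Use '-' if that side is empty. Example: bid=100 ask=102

Answer: bid=96 ask=-
bid=100 ask=-
bid=100 ask=-
bid=100 ask=-
bid=100 ask=104
bid=100 ask=104
bid=100 ask=104

Derivation:
After op 1 [order #1] limit_buy(price=96, qty=8): fills=none; bids=[#1:8@96] asks=[-]
After op 2 [order #2] limit_buy(price=100, qty=7): fills=none; bids=[#2:7@100 #1:8@96] asks=[-]
After op 3 [order #3] market_buy(qty=7): fills=none; bids=[#2:7@100 #1:8@96] asks=[-]
After op 4 [order #4] market_buy(qty=5): fills=none; bids=[#2:7@100 #1:8@96] asks=[-]
After op 5 [order #5] limit_sell(price=104, qty=9): fills=none; bids=[#2:7@100 #1:8@96] asks=[#5:9@104]
After op 6 [order #6] market_sell(qty=4): fills=#2x#6:4@100; bids=[#2:3@100 #1:8@96] asks=[#5:9@104]
After op 7 [order #7] limit_buy(price=98, qty=2): fills=none; bids=[#2:3@100 #7:2@98 #1:8@96] asks=[#5:9@104]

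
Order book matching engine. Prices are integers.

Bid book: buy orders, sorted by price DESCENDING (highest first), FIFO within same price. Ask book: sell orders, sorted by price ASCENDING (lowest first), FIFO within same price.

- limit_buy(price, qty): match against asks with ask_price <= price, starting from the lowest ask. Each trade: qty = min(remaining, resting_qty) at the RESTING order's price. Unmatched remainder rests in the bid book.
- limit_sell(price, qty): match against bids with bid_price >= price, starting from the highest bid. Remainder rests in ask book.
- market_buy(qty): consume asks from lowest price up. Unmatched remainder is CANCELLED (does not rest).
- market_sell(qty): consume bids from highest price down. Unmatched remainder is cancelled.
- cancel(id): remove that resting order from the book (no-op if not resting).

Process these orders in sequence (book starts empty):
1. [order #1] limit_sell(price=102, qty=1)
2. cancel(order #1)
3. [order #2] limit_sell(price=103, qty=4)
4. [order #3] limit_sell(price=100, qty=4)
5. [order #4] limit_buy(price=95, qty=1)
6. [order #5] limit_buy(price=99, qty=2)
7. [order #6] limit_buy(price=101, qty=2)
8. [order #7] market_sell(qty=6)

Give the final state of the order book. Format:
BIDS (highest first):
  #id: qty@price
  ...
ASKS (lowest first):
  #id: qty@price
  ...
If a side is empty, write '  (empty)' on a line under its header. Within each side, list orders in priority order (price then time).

Answer: BIDS (highest first):
  (empty)
ASKS (lowest first):
  #3: 2@100
  #2: 4@103

Derivation:
After op 1 [order #1] limit_sell(price=102, qty=1): fills=none; bids=[-] asks=[#1:1@102]
After op 2 cancel(order #1): fills=none; bids=[-] asks=[-]
After op 3 [order #2] limit_sell(price=103, qty=4): fills=none; bids=[-] asks=[#2:4@103]
After op 4 [order #3] limit_sell(price=100, qty=4): fills=none; bids=[-] asks=[#3:4@100 #2:4@103]
After op 5 [order #4] limit_buy(price=95, qty=1): fills=none; bids=[#4:1@95] asks=[#3:4@100 #2:4@103]
After op 6 [order #5] limit_buy(price=99, qty=2): fills=none; bids=[#5:2@99 #4:1@95] asks=[#3:4@100 #2:4@103]
After op 7 [order #6] limit_buy(price=101, qty=2): fills=#6x#3:2@100; bids=[#5:2@99 #4:1@95] asks=[#3:2@100 #2:4@103]
After op 8 [order #7] market_sell(qty=6): fills=#5x#7:2@99 #4x#7:1@95; bids=[-] asks=[#3:2@100 #2:4@103]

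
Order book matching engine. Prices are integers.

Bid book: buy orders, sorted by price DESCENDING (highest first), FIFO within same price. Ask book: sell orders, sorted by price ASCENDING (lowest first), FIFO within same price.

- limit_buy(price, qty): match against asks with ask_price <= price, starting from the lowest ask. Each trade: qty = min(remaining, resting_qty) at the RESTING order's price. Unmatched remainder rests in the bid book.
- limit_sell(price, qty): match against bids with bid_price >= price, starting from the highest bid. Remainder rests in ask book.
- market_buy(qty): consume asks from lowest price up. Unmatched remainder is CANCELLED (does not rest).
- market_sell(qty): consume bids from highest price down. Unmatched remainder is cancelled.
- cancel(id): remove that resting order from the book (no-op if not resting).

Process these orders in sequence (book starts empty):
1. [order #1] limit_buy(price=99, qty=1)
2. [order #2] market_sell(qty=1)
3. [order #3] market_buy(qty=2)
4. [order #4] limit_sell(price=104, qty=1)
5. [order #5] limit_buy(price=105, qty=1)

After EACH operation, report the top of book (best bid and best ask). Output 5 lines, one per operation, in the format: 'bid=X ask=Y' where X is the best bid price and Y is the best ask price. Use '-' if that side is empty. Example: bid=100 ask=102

After op 1 [order #1] limit_buy(price=99, qty=1): fills=none; bids=[#1:1@99] asks=[-]
After op 2 [order #2] market_sell(qty=1): fills=#1x#2:1@99; bids=[-] asks=[-]
After op 3 [order #3] market_buy(qty=2): fills=none; bids=[-] asks=[-]
After op 4 [order #4] limit_sell(price=104, qty=1): fills=none; bids=[-] asks=[#4:1@104]
After op 5 [order #5] limit_buy(price=105, qty=1): fills=#5x#4:1@104; bids=[-] asks=[-]

Answer: bid=99 ask=-
bid=- ask=-
bid=- ask=-
bid=- ask=104
bid=- ask=-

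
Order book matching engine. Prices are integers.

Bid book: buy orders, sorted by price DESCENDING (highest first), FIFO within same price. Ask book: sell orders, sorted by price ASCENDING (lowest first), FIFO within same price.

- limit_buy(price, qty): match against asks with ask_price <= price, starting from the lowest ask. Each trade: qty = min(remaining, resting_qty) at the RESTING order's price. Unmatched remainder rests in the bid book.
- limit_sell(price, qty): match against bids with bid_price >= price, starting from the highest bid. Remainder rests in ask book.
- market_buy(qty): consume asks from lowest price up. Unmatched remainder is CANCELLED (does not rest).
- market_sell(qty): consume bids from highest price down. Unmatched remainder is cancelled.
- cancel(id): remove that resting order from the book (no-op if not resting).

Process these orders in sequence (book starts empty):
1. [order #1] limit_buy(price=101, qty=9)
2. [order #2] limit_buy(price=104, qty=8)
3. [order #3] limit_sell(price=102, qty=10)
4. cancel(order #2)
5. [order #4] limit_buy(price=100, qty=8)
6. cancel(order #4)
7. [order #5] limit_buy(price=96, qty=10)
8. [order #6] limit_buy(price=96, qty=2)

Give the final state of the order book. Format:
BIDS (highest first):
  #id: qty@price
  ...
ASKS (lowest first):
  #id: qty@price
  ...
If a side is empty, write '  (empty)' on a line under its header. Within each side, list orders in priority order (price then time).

After op 1 [order #1] limit_buy(price=101, qty=9): fills=none; bids=[#1:9@101] asks=[-]
After op 2 [order #2] limit_buy(price=104, qty=8): fills=none; bids=[#2:8@104 #1:9@101] asks=[-]
After op 3 [order #3] limit_sell(price=102, qty=10): fills=#2x#3:8@104; bids=[#1:9@101] asks=[#3:2@102]
After op 4 cancel(order #2): fills=none; bids=[#1:9@101] asks=[#3:2@102]
After op 5 [order #4] limit_buy(price=100, qty=8): fills=none; bids=[#1:9@101 #4:8@100] asks=[#3:2@102]
After op 6 cancel(order #4): fills=none; bids=[#1:9@101] asks=[#3:2@102]
After op 7 [order #5] limit_buy(price=96, qty=10): fills=none; bids=[#1:9@101 #5:10@96] asks=[#3:2@102]
After op 8 [order #6] limit_buy(price=96, qty=2): fills=none; bids=[#1:9@101 #5:10@96 #6:2@96] asks=[#3:2@102]

Answer: BIDS (highest first):
  #1: 9@101
  #5: 10@96
  #6: 2@96
ASKS (lowest first):
  #3: 2@102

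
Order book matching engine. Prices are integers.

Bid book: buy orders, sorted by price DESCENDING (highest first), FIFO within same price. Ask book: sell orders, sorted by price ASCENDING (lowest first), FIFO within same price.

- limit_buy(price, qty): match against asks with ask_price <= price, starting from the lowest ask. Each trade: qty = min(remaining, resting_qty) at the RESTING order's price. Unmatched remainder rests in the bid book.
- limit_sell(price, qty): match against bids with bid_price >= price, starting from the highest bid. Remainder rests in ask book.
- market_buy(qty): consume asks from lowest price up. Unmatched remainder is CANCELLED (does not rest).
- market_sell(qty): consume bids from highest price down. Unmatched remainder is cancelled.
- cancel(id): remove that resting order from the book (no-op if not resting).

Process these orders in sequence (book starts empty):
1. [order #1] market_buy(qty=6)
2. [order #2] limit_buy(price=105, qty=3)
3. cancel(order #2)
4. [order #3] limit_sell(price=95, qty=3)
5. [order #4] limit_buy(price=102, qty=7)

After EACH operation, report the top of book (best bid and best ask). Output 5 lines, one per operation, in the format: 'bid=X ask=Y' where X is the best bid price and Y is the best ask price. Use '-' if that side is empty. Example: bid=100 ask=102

Answer: bid=- ask=-
bid=105 ask=-
bid=- ask=-
bid=- ask=95
bid=102 ask=-

Derivation:
After op 1 [order #1] market_buy(qty=6): fills=none; bids=[-] asks=[-]
After op 2 [order #2] limit_buy(price=105, qty=3): fills=none; bids=[#2:3@105] asks=[-]
After op 3 cancel(order #2): fills=none; bids=[-] asks=[-]
After op 4 [order #3] limit_sell(price=95, qty=3): fills=none; bids=[-] asks=[#3:3@95]
After op 5 [order #4] limit_buy(price=102, qty=7): fills=#4x#3:3@95; bids=[#4:4@102] asks=[-]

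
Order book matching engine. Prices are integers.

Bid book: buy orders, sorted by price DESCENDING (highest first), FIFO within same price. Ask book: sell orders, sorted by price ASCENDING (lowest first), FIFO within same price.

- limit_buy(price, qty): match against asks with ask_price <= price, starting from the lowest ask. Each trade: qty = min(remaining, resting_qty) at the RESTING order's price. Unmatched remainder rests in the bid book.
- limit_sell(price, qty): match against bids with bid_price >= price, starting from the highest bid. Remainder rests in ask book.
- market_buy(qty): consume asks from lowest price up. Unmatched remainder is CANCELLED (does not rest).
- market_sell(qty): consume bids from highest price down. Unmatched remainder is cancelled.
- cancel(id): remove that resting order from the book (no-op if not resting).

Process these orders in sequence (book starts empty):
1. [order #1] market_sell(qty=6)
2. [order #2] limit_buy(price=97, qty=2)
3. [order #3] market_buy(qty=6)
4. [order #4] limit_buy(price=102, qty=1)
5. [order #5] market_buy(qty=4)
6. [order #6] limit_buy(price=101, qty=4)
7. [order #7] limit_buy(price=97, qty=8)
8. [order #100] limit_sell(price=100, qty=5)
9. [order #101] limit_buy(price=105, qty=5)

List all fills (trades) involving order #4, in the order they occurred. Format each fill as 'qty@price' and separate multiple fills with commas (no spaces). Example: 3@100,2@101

Answer: 1@102

Derivation:
After op 1 [order #1] market_sell(qty=6): fills=none; bids=[-] asks=[-]
After op 2 [order #2] limit_buy(price=97, qty=2): fills=none; bids=[#2:2@97] asks=[-]
After op 3 [order #3] market_buy(qty=6): fills=none; bids=[#2:2@97] asks=[-]
After op 4 [order #4] limit_buy(price=102, qty=1): fills=none; bids=[#4:1@102 #2:2@97] asks=[-]
After op 5 [order #5] market_buy(qty=4): fills=none; bids=[#4:1@102 #2:2@97] asks=[-]
After op 6 [order #6] limit_buy(price=101, qty=4): fills=none; bids=[#4:1@102 #6:4@101 #2:2@97] asks=[-]
After op 7 [order #7] limit_buy(price=97, qty=8): fills=none; bids=[#4:1@102 #6:4@101 #2:2@97 #7:8@97] asks=[-]
After op 8 [order #100] limit_sell(price=100, qty=5): fills=#4x#100:1@102 #6x#100:4@101; bids=[#2:2@97 #7:8@97] asks=[-]
After op 9 [order #101] limit_buy(price=105, qty=5): fills=none; bids=[#101:5@105 #2:2@97 #7:8@97] asks=[-]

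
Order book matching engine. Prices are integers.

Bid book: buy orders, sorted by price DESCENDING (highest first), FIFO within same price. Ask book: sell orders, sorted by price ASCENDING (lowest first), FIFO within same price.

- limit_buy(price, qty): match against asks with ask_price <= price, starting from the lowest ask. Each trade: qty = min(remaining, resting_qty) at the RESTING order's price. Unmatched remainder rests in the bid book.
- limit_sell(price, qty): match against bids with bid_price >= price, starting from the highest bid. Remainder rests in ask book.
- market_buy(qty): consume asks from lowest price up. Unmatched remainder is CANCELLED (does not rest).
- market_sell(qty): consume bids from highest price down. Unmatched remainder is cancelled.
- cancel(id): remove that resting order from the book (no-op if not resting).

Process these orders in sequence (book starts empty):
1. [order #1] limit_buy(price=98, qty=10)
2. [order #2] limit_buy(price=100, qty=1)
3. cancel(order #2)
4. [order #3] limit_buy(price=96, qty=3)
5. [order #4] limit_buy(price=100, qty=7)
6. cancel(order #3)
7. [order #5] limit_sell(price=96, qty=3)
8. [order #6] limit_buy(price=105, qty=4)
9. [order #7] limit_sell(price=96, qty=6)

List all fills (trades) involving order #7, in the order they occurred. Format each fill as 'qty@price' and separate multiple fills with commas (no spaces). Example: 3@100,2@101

Answer: 4@105,2@100

Derivation:
After op 1 [order #1] limit_buy(price=98, qty=10): fills=none; bids=[#1:10@98] asks=[-]
After op 2 [order #2] limit_buy(price=100, qty=1): fills=none; bids=[#2:1@100 #1:10@98] asks=[-]
After op 3 cancel(order #2): fills=none; bids=[#1:10@98] asks=[-]
After op 4 [order #3] limit_buy(price=96, qty=3): fills=none; bids=[#1:10@98 #3:3@96] asks=[-]
After op 5 [order #4] limit_buy(price=100, qty=7): fills=none; bids=[#4:7@100 #1:10@98 #3:3@96] asks=[-]
After op 6 cancel(order #3): fills=none; bids=[#4:7@100 #1:10@98] asks=[-]
After op 7 [order #5] limit_sell(price=96, qty=3): fills=#4x#5:3@100; bids=[#4:4@100 #1:10@98] asks=[-]
After op 8 [order #6] limit_buy(price=105, qty=4): fills=none; bids=[#6:4@105 #4:4@100 #1:10@98] asks=[-]
After op 9 [order #7] limit_sell(price=96, qty=6): fills=#6x#7:4@105 #4x#7:2@100; bids=[#4:2@100 #1:10@98] asks=[-]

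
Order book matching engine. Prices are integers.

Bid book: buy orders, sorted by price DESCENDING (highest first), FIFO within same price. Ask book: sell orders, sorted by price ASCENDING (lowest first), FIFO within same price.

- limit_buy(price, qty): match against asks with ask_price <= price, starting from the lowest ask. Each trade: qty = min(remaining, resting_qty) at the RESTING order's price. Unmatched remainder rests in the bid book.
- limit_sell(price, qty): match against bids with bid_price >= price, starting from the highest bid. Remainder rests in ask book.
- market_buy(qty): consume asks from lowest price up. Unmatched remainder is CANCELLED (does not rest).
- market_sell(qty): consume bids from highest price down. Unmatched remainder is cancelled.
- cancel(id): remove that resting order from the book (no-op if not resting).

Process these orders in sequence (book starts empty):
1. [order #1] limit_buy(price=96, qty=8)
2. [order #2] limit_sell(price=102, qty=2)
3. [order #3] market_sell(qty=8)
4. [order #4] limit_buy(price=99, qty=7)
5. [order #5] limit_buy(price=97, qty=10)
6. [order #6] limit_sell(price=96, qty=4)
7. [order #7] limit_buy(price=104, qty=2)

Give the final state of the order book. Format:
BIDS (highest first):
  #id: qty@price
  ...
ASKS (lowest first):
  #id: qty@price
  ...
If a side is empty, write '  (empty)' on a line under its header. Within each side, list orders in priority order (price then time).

Answer: BIDS (highest first):
  #4: 3@99
  #5: 10@97
ASKS (lowest first):
  (empty)

Derivation:
After op 1 [order #1] limit_buy(price=96, qty=8): fills=none; bids=[#1:8@96] asks=[-]
After op 2 [order #2] limit_sell(price=102, qty=2): fills=none; bids=[#1:8@96] asks=[#2:2@102]
After op 3 [order #3] market_sell(qty=8): fills=#1x#3:8@96; bids=[-] asks=[#2:2@102]
After op 4 [order #4] limit_buy(price=99, qty=7): fills=none; bids=[#4:7@99] asks=[#2:2@102]
After op 5 [order #5] limit_buy(price=97, qty=10): fills=none; bids=[#4:7@99 #5:10@97] asks=[#2:2@102]
After op 6 [order #6] limit_sell(price=96, qty=4): fills=#4x#6:4@99; bids=[#4:3@99 #5:10@97] asks=[#2:2@102]
After op 7 [order #7] limit_buy(price=104, qty=2): fills=#7x#2:2@102; bids=[#4:3@99 #5:10@97] asks=[-]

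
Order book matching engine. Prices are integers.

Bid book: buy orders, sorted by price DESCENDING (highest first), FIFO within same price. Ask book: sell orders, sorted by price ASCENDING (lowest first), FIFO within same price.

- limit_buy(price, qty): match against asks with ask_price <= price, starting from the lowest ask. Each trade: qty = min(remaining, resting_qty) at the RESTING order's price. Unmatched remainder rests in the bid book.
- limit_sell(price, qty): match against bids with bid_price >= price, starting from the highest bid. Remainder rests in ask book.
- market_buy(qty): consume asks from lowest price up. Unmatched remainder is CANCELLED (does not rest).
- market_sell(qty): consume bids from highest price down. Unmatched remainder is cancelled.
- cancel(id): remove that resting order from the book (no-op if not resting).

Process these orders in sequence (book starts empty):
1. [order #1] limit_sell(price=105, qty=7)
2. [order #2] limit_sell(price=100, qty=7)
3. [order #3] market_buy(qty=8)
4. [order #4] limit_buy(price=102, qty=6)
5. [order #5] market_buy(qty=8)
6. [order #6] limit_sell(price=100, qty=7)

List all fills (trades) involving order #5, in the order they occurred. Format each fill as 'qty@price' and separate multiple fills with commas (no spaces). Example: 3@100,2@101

Answer: 6@105

Derivation:
After op 1 [order #1] limit_sell(price=105, qty=7): fills=none; bids=[-] asks=[#1:7@105]
After op 2 [order #2] limit_sell(price=100, qty=7): fills=none; bids=[-] asks=[#2:7@100 #1:7@105]
After op 3 [order #3] market_buy(qty=8): fills=#3x#2:7@100 #3x#1:1@105; bids=[-] asks=[#1:6@105]
After op 4 [order #4] limit_buy(price=102, qty=6): fills=none; bids=[#4:6@102] asks=[#1:6@105]
After op 5 [order #5] market_buy(qty=8): fills=#5x#1:6@105; bids=[#4:6@102] asks=[-]
After op 6 [order #6] limit_sell(price=100, qty=7): fills=#4x#6:6@102; bids=[-] asks=[#6:1@100]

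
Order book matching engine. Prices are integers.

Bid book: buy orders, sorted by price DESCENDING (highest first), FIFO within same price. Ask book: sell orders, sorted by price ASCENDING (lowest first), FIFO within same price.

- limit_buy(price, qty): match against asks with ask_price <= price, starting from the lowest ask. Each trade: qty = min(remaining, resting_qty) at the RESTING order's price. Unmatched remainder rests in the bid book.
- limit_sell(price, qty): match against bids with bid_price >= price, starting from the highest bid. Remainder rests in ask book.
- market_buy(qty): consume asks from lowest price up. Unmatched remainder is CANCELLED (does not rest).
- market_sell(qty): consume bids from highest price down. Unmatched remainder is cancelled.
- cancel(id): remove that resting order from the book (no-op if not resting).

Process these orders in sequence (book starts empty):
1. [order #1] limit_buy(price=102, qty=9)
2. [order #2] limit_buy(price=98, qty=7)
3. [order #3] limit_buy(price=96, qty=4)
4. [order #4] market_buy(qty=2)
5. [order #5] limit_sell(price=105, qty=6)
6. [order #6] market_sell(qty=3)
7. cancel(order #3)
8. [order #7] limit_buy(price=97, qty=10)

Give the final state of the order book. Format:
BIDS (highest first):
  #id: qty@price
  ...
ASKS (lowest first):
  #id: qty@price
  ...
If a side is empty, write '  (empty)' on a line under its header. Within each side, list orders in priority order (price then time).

Answer: BIDS (highest first):
  #1: 6@102
  #2: 7@98
  #7: 10@97
ASKS (lowest first):
  #5: 6@105

Derivation:
After op 1 [order #1] limit_buy(price=102, qty=9): fills=none; bids=[#1:9@102] asks=[-]
After op 2 [order #2] limit_buy(price=98, qty=7): fills=none; bids=[#1:9@102 #2:7@98] asks=[-]
After op 3 [order #3] limit_buy(price=96, qty=4): fills=none; bids=[#1:9@102 #2:7@98 #3:4@96] asks=[-]
After op 4 [order #4] market_buy(qty=2): fills=none; bids=[#1:9@102 #2:7@98 #3:4@96] asks=[-]
After op 5 [order #5] limit_sell(price=105, qty=6): fills=none; bids=[#1:9@102 #2:7@98 #3:4@96] asks=[#5:6@105]
After op 6 [order #6] market_sell(qty=3): fills=#1x#6:3@102; bids=[#1:6@102 #2:7@98 #3:4@96] asks=[#5:6@105]
After op 7 cancel(order #3): fills=none; bids=[#1:6@102 #2:7@98] asks=[#5:6@105]
After op 8 [order #7] limit_buy(price=97, qty=10): fills=none; bids=[#1:6@102 #2:7@98 #7:10@97] asks=[#5:6@105]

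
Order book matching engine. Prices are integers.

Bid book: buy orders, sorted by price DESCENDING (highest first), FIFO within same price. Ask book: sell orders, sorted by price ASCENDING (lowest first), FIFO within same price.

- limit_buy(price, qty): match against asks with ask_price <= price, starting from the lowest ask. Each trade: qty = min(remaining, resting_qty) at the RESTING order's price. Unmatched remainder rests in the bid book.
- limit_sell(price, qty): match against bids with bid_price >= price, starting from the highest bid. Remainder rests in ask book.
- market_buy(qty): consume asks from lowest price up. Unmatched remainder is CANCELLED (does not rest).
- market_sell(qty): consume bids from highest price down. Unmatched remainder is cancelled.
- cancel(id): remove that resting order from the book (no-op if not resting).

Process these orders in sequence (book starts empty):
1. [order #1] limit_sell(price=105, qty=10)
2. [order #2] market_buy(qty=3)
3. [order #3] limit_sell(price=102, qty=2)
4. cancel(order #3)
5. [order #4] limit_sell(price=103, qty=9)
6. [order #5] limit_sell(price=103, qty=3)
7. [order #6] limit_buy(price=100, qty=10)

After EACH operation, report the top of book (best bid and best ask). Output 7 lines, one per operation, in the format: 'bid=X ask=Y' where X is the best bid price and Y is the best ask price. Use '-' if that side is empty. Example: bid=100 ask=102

After op 1 [order #1] limit_sell(price=105, qty=10): fills=none; bids=[-] asks=[#1:10@105]
After op 2 [order #2] market_buy(qty=3): fills=#2x#1:3@105; bids=[-] asks=[#1:7@105]
After op 3 [order #3] limit_sell(price=102, qty=2): fills=none; bids=[-] asks=[#3:2@102 #1:7@105]
After op 4 cancel(order #3): fills=none; bids=[-] asks=[#1:7@105]
After op 5 [order #4] limit_sell(price=103, qty=9): fills=none; bids=[-] asks=[#4:9@103 #1:7@105]
After op 6 [order #5] limit_sell(price=103, qty=3): fills=none; bids=[-] asks=[#4:9@103 #5:3@103 #1:7@105]
After op 7 [order #6] limit_buy(price=100, qty=10): fills=none; bids=[#6:10@100] asks=[#4:9@103 #5:3@103 #1:7@105]

Answer: bid=- ask=105
bid=- ask=105
bid=- ask=102
bid=- ask=105
bid=- ask=103
bid=- ask=103
bid=100 ask=103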